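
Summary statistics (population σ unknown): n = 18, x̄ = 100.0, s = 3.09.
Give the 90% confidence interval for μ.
(98.73, 101.27)

t-interval (σ unknown):
df = n - 1 = 17
t* = 1.740 for 90% confidence

Margin of error = t* · s/√n = 1.740 · 3.09/√18 = 1.27

CI: (98.73, 101.27)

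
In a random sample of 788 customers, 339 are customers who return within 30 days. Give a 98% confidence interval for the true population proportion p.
(0.389, 0.471)

Proportion CI:
p̂ = 339/788 = 0.43020
SE = √(p̂(1-p̂)/n) = √(0.43020 · 0.56980 / 788) = 0.01764

z* = 2.326
Margin = z* · SE = 2.326 · 0.01764 = 0.0410

CI: 0.43020 ± 0.0410 = (0.389, 0.471)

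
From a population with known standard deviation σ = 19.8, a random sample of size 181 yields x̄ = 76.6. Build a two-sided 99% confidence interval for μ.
(72.81, 80.39)

z-interval (σ known):
z* = 2.576 for 99% confidence

Margin of error = z* · σ/√n = 2.576 · 19.8/√181 = 3.79

CI: (76.6 - 3.79, 76.6 + 3.79) = (72.81, 80.39)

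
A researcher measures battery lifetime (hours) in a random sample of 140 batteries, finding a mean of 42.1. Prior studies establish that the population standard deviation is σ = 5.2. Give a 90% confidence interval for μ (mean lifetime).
(41.38, 42.82)

z-interval (σ known):
z* = 1.645 for 90% confidence

Margin of error = z* · σ/√n = 1.645 · 5.2/√140 = 0.72

CI: (42.1 - 0.72, 42.1 + 0.72) = (41.38, 42.82)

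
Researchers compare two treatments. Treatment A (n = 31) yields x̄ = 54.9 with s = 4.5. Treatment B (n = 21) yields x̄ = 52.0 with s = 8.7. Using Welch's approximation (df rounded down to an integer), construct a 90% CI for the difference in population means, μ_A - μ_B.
(-0.61, 6.41)

Difference: x̄₁ - x̄₂ = 2.90
SE = √(s₁²/n₁ + s₂²/n₂) = √(4.5²/31 + 8.7²/21) = 2.0634
df = 27.31 → 27 (Welch–Satterthwaite, rounded down)
t* = 1.703

CI: 2.90 ± 1.703 · 2.0634 = 2.90 ± 3.51 = (-0.61, 6.41)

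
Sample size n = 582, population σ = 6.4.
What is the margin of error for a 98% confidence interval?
Margin of error = 0.62

Margin of error = z* · σ/√n
= 2.326 · 6.4/√582
= 2.326 · 6.4/24.1247
= 0.62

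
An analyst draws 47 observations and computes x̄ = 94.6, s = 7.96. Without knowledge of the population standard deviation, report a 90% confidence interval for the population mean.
(92.65, 96.55)

t-interval (σ unknown):
df = n - 1 = 46
t* = 1.679 for 90% confidence

Margin of error = t* · s/√n = 1.679 · 7.96/√47 = 1.95

CI: (92.65, 96.55)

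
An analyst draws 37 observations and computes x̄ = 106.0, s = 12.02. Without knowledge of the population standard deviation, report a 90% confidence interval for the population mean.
(102.66, 109.34)

t-interval (σ unknown):
df = n - 1 = 36
t* = 1.688 for 90% confidence

Margin of error = t* · s/√n = 1.688 · 12.02/√37 = 3.34

CI: (102.66, 109.34)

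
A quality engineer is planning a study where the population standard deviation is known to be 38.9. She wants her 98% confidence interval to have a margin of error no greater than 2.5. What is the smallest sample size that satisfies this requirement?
n ≥ 1310

For margin E ≤ 2.5:
n ≥ (z* · σ / E)²
n ≥ (2.326 · 38.9 / 2.5)²
n ≥ 1309.90

Minimum n = 1310 (rounding up)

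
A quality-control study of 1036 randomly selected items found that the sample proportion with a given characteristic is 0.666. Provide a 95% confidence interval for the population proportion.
(0.637, 0.695)

Proportion CI:
SE = √(p̂(1-p̂)/n) = √(0.666 · 0.334 / 1036) = 0.01465

z* = 1.960
Margin = z* · SE = 1.960 · 0.01465 = 0.0287

CI: 0.666 ± 0.0287 = (0.637, 0.695)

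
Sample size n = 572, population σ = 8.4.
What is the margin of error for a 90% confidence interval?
Margin of error = 0.58

Margin of error = z* · σ/√n
= 1.645 · 8.4/√572
= 1.645 · 8.4/23.9165
= 0.58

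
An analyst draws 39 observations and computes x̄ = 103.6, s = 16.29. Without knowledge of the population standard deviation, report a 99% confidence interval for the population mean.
(96.53, 110.67)

t-interval (σ unknown):
df = n - 1 = 38
t* = 2.712 for 99% confidence

Margin of error = t* · s/√n = 2.712 · 16.29/√39 = 7.07

CI: (96.53, 110.67)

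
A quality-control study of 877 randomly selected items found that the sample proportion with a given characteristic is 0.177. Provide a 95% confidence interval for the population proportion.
(0.152, 0.202)

Proportion CI:
SE = √(p̂(1-p̂)/n) = √(0.177 · 0.823 / 877) = 0.01289

z* = 1.960
Margin = z* · SE = 1.960 · 0.01289 = 0.0253

CI: 0.177 ± 0.0253 = (0.152, 0.202)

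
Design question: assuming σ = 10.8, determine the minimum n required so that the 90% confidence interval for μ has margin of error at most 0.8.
n ≥ 494

For margin E ≤ 0.8:
n ≥ (z* · σ / E)²
n ≥ (1.645 · 10.8 / 0.8)²
n ≥ 493.17

Minimum n = 494 (rounding up)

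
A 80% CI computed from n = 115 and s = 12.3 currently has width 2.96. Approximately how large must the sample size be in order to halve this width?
n ≈ 460

CI width ∝ 1/√n
To reduce width by factor 2, need √n to grow by 2 → need 2² = 4 times as many samples.

Current: n = 115, width = 2.96
New: n = 460, width ≈ 1.47

Width reduced by factor of 2.96/1.47 = 2.01.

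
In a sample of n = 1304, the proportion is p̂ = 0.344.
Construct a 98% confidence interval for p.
(0.313, 0.375)

Proportion CI:
SE = √(p̂(1-p̂)/n) = √(0.344 · 0.656 / 1304) = 0.01316

z* = 2.326
Margin = z* · SE = 2.326 · 0.01316 = 0.0306

CI: 0.344 ± 0.0306 = (0.313, 0.375)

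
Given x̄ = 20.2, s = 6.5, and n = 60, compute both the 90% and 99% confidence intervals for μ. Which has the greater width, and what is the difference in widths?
99% CI is wider by 1.67

df = 59
90% CI: t* = 1.671, (18.80, 21.60), width = 2 · t* · s/√n = 2.80
99% CI: t* = 2.662, (17.97, 22.43), width = 2 · t* · s/√n = 4.47

The 99% CI is wider by 4.47 - 2.80 = 1.67.
Higher confidence requires a wider interval.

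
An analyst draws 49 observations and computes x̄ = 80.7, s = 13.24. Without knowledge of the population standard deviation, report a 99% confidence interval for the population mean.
(75.63, 85.77)

t-interval (σ unknown):
df = n - 1 = 48
t* = 2.682 for 99% confidence

Margin of error = t* · s/√n = 2.682 · 13.24/√49 = 5.07

CI: (75.63, 85.77)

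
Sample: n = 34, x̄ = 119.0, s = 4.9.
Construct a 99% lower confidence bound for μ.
μ ≥ 116.95

Lower bound (one-sided):
t* = 2.445 (one-sided for 99%)
Lower bound = x̄ - t* · s/√n = 119.0 - 2.445 · 4.9/√34 = 116.95

We are 99% confident that μ ≥ 116.95.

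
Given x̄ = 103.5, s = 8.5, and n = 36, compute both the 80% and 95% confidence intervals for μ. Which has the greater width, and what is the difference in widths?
95% CI is wider by 2.05

df = 35
80% CI: t* = 1.306, (101.65, 105.35), width = 2 · t* · s/√n = 3.70
95% CI: t* = 2.030, (100.62, 106.38), width = 2 · t* · s/√n = 5.75

The 95% CI is wider by 5.75 - 3.70 = 2.05.
Higher confidence requires a wider interval.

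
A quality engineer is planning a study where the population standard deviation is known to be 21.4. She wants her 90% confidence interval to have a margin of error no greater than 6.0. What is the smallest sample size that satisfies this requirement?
n ≥ 35

For margin E ≤ 6.0:
n ≥ (z* · σ / E)²
n ≥ (1.645 · 21.4 / 6.0)²
n ≥ 34.42

Minimum n = 35 (rounding up)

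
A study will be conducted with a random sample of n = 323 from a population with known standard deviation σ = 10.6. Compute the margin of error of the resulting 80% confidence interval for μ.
Margin of error = 0.76

Margin of error = z* · σ/√n
= 1.282 · 10.6/√323
= 1.282 · 10.6/17.9722
= 0.76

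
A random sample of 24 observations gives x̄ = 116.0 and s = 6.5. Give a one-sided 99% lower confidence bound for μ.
μ ≥ 112.68

Lower bound (one-sided):
t* = 2.500 (one-sided for 99%)
Lower bound = x̄ - t* · s/√n = 116.0 - 2.500 · 6.5/√24 = 112.68

We are 99% confident that μ ≥ 112.68.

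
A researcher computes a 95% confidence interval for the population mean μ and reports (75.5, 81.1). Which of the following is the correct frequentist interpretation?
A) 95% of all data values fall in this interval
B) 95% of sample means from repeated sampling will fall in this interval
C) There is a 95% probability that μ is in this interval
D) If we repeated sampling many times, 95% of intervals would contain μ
D

A) Wrong — a CI is about the parameter μ, not individual data values.
B) Wrong — coverage applies to intervals containing μ, not to future x̄ values.
C) Wrong — μ is fixed; the randomness lives in the interval, not in μ.
D) Correct — this is the frequentist long-run coverage interpretation.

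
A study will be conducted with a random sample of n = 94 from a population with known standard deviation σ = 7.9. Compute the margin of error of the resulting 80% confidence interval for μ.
Margin of error = 1.04

Margin of error = z* · σ/√n
= 1.282 · 7.9/√94
= 1.282 · 7.9/9.6954
= 1.04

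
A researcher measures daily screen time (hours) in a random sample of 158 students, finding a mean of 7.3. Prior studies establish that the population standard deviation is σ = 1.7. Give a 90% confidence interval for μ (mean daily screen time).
(7.08, 7.52)

z-interval (σ known):
z* = 1.645 for 90% confidence

Margin of error = z* · σ/√n = 1.645 · 1.7/√158 = 0.22

CI: (7.3 - 0.22, 7.3 + 0.22) = (7.08, 7.52)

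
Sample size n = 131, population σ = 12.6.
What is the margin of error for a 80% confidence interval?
Margin of error = 1.41

Margin of error = z* · σ/√n
= 1.282 · 12.6/√131
= 1.282 · 12.6/11.4455
= 1.41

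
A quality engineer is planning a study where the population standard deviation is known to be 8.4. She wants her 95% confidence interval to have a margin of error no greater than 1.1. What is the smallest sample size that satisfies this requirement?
n ≥ 225

For margin E ≤ 1.1:
n ≥ (z* · σ / E)²
n ≥ (1.960 · 8.4 / 1.1)²
n ≥ 224.02

Minimum n = 225 (rounding up)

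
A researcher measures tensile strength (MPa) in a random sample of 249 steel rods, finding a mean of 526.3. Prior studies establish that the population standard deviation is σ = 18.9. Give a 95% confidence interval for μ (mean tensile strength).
(523.95, 528.65)

z-interval (σ known):
z* = 1.960 for 95% confidence

Margin of error = z* · σ/√n = 1.960 · 18.9/√249 = 2.35

CI: (526.3 - 2.35, 526.3 + 2.35) = (523.95, 528.65)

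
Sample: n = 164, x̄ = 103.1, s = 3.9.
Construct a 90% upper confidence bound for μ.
μ ≤ 103.49

Upper bound (one-sided):
t* = 1.287 (one-sided for 90%)
Upper bound = x̄ + t* · s/√n = 103.1 + 1.287 · 3.9/√164 = 103.49

We are 90% confident that μ ≤ 103.49.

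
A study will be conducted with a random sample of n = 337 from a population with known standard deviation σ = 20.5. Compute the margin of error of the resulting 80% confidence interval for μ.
Margin of error = 1.43

Margin of error = z* · σ/√n
= 1.282 · 20.5/√337
= 1.282 · 20.5/18.3576
= 1.43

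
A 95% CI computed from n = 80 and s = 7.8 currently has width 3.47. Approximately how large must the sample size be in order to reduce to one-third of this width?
n ≈ 720

CI width ∝ 1/√n
To reduce width by factor 3, need √n to grow by 3 → need 3² = 9 times as many samples.

Current: n = 80, width = 3.47
New: n = 720, width ≈ 1.14

Width reduced by factor of 3.47/1.14 = 3.04.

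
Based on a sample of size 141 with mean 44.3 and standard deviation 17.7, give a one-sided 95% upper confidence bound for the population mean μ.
μ ≤ 46.77

Upper bound (one-sided):
t* = 1.656 (one-sided for 95%)
Upper bound = x̄ + t* · s/√n = 44.3 + 1.656 · 17.7/√141 = 46.77

We are 95% confident that μ ≤ 46.77.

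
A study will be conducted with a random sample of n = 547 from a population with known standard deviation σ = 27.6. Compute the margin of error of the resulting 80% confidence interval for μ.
Margin of error = 1.51

Margin of error = z* · σ/√n
= 1.282 · 27.6/√547
= 1.282 · 27.6/23.3880
= 1.51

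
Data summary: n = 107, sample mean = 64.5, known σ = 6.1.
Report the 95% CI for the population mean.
(63.34, 65.66)

z-interval (σ known):
z* = 1.960 for 95% confidence

Margin of error = z* · σ/√n = 1.960 · 6.1/√107 = 1.16

CI: (64.5 - 1.16, 64.5 + 1.16) = (63.34, 65.66)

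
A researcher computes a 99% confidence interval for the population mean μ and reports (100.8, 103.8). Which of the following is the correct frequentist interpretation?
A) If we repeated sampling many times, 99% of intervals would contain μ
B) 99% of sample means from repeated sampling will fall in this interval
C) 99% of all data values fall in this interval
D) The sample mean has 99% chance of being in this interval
A

A) Correct — this is the frequentist long-run coverage interpretation.
B) Wrong — coverage applies to intervals containing μ, not to future x̄ values.
C) Wrong — a CI is about the parameter μ, not individual data values.
D) Wrong — x̄ is observed and sits in the interval by construction.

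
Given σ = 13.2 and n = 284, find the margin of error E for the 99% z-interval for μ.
Margin of error = 2.02

Margin of error = z* · σ/√n
= 2.576 · 13.2/√284
= 2.576 · 13.2/16.8523
= 2.02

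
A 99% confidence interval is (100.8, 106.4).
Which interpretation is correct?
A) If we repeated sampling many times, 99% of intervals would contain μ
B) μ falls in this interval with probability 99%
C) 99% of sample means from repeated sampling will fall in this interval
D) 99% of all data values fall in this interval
A

A) Correct — this is the frequentist long-run coverage interpretation.
B) Wrong — μ is fixed; the randomness lives in the interval, not in μ.
C) Wrong — coverage applies to intervals containing μ, not to future x̄ values.
D) Wrong — a CI is about the parameter μ, not individual data values.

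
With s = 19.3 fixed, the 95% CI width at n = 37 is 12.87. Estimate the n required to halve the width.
n ≈ 148

CI width ∝ 1/√n
To reduce width by factor 2, need √n to grow by 2 → need 2² = 4 times as many samples.

Current: n = 37, width = 12.87
New: n = 148, width ≈ 6.27

Width reduced by factor of 12.87/6.27 = 2.05.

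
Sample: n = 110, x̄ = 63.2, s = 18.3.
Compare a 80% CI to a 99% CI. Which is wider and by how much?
99% CI is wider by 4.65

df = 109
80% CI: t* = 1.289, (60.95, 65.45), width = 2 · t* · s/√n = 4.50
99% CI: t* = 2.622, (58.63, 67.77), width = 2 · t* · s/√n = 9.15

The 99% CI is wider by 9.15 - 4.50 = 4.65.
Higher confidence requires a wider interval.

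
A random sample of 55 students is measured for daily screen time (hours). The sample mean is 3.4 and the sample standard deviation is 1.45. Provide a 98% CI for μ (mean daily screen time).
(2.93, 3.87)

t-interval (σ unknown):
df = n - 1 = 54
t* = 2.397 for 98% confidence

Margin of error = t* · s/√n = 2.397 · 1.45/√55 = 0.47

CI: (2.93, 3.87)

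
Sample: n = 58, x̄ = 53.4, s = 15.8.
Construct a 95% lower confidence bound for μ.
μ ≥ 49.93

Lower bound (one-sided):
t* = 1.672 (one-sided for 95%)
Lower bound = x̄ - t* · s/√n = 53.4 - 1.672 · 15.8/√58 = 49.93

We are 95% confident that μ ≥ 49.93.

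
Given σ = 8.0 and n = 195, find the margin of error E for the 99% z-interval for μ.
Margin of error = 1.48

Margin of error = z* · σ/√n
= 2.576 · 8.0/√195
= 2.576 · 8.0/13.9642
= 1.48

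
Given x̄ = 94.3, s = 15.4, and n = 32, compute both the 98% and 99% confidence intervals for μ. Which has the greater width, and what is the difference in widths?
99% CI is wider by 1.58

df = 31
98% CI: t* = 2.453, (87.62, 100.98), width = 2 · t* · s/√n = 13.36
99% CI: t* = 2.744, (86.83, 101.77), width = 2 · t* · s/√n = 14.94

The 99% CI is wider by 14.94 - 13.36 = 1.58.
Higher confidence requires a wider interval.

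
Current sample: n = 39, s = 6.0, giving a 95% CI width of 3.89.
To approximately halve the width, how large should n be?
n ≈ 156

CI width ∝ 1/√n
To reduce width by factor 2, need √n to grow by 2 → need 2² = 4 times as many samples.

Current: n = 39, width = 3.89
New: n = 156, width ≈ 1.90

Width reduced by factor of 3.89/1.90 = 2.05.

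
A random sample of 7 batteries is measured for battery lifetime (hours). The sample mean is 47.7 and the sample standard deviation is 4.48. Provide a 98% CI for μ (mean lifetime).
(42.38, 53.02)

t-interval (σ unknown):
df = n - 1 = 6
t* = 3.143 for 98% confidence

Margin of error = t* · s/√n = 3.143 · 4.48/√7 = 5.32

CI: (42.38, 53.02)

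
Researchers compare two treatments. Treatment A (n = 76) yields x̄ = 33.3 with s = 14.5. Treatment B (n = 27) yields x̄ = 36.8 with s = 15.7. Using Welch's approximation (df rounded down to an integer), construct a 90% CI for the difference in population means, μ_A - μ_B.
(-9.30, 2.30)

Difference: x̄₁ - x̄₂ = -3.50
SE = √(s₁²/n₁ + s₂²/n₂) = √(14.5²/76 + 15.7²/27) = 3.4490
df = 42.78 → 42 (Welch–Satterthwaite, rounded down)
t* = 1.682

CI: -3.50 ± 1.682 · 3.4490 = -3.50 ± 5.80 = (-9.30, 2.30)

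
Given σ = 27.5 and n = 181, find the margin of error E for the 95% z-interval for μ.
Margin of error = 4.01

Margin of error = z* · σ/√n
= 1.960 · 27.5/√181
= 1.960 · 27.5/13.4536
= 4.01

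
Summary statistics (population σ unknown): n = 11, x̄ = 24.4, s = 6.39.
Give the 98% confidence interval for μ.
(19.07, 29.73)

t-interval (σ unknown):
df = n - 1 = 10
t* = 2.764 for 98% confidence

Margin of error = t* · s/√n = 2.764 · 6.39/√11 = 5.33

CI: (19.07, 29.73)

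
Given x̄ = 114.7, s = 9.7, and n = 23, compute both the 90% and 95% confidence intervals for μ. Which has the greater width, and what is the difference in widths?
95% CI is wider by 1.44

df = 22
90% CI: t* = 1.717, (111.23, 118.17), width = 2 · t* · s/√n = 6.95
95% CI: t* = 2.074, (110.51, 118.89), width = 2 · t* · s/√n = 8.39

The 95% CI is wider by 8.39 - 6.95 = 1.44.
Higher confidence requires a wider interval.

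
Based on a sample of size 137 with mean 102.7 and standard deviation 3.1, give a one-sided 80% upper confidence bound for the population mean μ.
μ ≤ 102.92

Upper bound (one-sided):
t* = 0.844 (one-sided for 80%)
Upper bound = x̄ + t* · s/√n = 102.7 + 0.844 · 3.1/√137 = 102.92

We are 80% confident that μ ≤ 102.92.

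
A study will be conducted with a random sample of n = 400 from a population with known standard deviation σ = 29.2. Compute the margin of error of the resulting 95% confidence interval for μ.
Margin of error = 2.86

Margin of error = z* · σ/√n
= 1.960 · 29.2/√400
= 1.960 · 29.2/20.0000
= 2.86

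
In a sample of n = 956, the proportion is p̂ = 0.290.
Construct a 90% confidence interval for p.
(0.266, 0.314)

Proportion CI:
SE = √(p̂(1-p̂)/n) = √(0.290 · 0.710 / 956) = 0.01468

z* = 1.645
Margin = z* · SE = 1.645 · 0.01468 = 0.0241

CI: 0.290 ± 0.0241 = (0.266, 0.314)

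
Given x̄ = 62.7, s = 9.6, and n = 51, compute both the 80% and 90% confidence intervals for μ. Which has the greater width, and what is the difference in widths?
90% CI is wider by 1.02

df = 50
80% CI: t* = 1.299, (60.95, 64.45), width = 2 · t* · s/√n = 3.49
90% CI: t* = 1.676, (60.45, 64.95), width = 2 · t* · s/√n = 4.51

The 90% CI is wider by 4.51 - 3.49 = 1.02.
Higher confidence requires a wider interval.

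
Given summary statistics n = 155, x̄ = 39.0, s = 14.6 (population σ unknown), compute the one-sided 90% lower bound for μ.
μ ≥ 37.49

Lower bound (one-sided):
t* = 1.287 (one-sided for 90%)
Lower bound = x̄ - t* · s/√n = 39.0 - 1.287 · 14.6/√155 = 37.49

We are 90% confident that μ ≥ 37.49.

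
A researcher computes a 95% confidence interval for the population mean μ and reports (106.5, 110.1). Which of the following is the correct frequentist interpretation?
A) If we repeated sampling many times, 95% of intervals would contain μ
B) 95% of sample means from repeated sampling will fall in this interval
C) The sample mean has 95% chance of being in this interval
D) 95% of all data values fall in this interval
A

A) Correct — this is the frequentist long-run coverage interpretation.
B) Wrong — coverage applies to intervals containing μ, not to future x̄ values.
C) Wrong — x̄ is observed and sits in the interval by construction.
D) Wrong — a CI is about the parameter μ, not individual data values.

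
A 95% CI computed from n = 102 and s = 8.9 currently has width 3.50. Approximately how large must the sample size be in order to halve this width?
n ≈ 408

CI width ∝ 1/√n
To reduce width by factor 2, need √n to grow by 2 → need 2² = 4 times as many samples.

Current: n = 102, width = 3.50
New: n = 408, width ≈ 1.73

Width reduced by factor of 3.50/1.73 = 2.02.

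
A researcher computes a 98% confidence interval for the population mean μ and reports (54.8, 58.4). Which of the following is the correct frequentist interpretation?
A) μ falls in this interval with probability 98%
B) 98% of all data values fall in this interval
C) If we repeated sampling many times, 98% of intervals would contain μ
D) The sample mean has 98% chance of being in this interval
C

A) Wrong — μ is fixed; the randomness lives in the interval, not in μ.
B) Wrong — a CI is about the parameter μ, not individual data values.
C) Correct — this is the frequentist long-run coverage interpretation.
D) Wrong — x̄ is observed and sits in the interval by construction.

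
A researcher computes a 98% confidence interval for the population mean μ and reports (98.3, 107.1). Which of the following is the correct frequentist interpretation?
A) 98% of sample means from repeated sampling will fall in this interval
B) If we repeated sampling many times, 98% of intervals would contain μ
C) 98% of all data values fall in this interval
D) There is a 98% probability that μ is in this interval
B

A) Wrong — coverage applies to intervals containing μ, not to future x̄ values.
B) Correct — this is the frequentist long-run coverage interpretation.
C) Wrong — a CI is about the parameter μ, not individual data values.
D) Wrong — μ is fixed; the randomness lives in the interval, not in μ.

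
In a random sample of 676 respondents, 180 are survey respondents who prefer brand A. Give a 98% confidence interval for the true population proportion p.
(0.227, 0.306)

Proportion CI:
p̂ = 180/676 = 0.26627
SE = √(p̂(1-p̂)/n) = √(0.26627 · 0.73373 / 676) = 0.01700

z* = 2.326
Margin = z* · SE = 2.326 · 0.01700 = 0.0395

CI: 0.26627 ± 0.0395 = (0.227, 0.306)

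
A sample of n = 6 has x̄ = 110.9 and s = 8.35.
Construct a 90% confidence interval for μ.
(104.03, 117.77)

t-interval (σ unknown):
df = n - 1 = 5
t* = 2.015 for 90% confidence

Margin of error = t* · s/√n = 2.015 · 8.35/√6 = 6.87

CI: (104.03, 117.77)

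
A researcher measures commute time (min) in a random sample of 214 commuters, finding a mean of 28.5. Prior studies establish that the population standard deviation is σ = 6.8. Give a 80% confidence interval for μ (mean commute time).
(27.90, 29.10)

z-interval (σ known):
z* = 1.282 for 80% confidence

Margin of error = z* · σ/√n = 1.282 · 6.8/√214 = 0.60

CI: (28.5 - 0.60, 28.5 + 0.60) = (27.90, 29.10)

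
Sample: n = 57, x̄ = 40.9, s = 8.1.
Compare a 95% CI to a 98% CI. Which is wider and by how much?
98% CI is wider by 0.84

df = 56
95% CI: t* = 2.003, (38.75, 43.05), width = 2 · t* · s/√n = 4.30
98% CI: t* = 2.395, (38.33, 43.47), width = 2 · t* · s/√n = 5.14

The 98% CI is wider by 5.14 - 4.30 = 0.84.
Higher confidence requires a wider interval.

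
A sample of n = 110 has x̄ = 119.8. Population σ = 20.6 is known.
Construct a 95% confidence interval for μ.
(115.95, 123.65)

z-interval (σ known):
z* = 1.960 for 95% confidence

Margin of error = z* · σ/√n = 1.960 · 20.6/√110 = 3.85

CI: (119.8 - 3.85, 119.8 + 3.85) = (115.95, 123.65)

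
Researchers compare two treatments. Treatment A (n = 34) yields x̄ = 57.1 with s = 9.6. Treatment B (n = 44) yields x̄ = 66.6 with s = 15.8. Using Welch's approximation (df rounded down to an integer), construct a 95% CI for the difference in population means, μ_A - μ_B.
(-15.27, -3.73)

Difference: x̄₁ - x̄₂ = -9.50
SE = √(s₁²/n₁ + s₂²/n₂) = √(9.6²/34 + 15.8²/44) = 2.8956
df = 72.38 → 72 (Welch–Satterthwaite, rounded down)
t* = 1.993

CI: -9.50 ± 1.993 · 2.8956 = -9.50 ± 5.77 = (-15.27, -3.73)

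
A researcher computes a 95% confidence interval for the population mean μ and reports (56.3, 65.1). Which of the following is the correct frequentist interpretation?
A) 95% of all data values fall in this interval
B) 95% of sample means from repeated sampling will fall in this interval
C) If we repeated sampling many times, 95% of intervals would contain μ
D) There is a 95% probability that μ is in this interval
C

A) Wrong — a CI is about the parameter μ, not individual data values.
B) Wrong — coverage applies to intervals containing μ, not to future x̄ values.
C) Correct — this is the frequentist long-run coverage interpretation.
D) Wrong — μ is fixed; the randomness lives in the interval, not in μ.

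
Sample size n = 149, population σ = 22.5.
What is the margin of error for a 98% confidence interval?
Margin of error = 4.29

Margin of error = z* · σ/√n
= 2.326 · 22.5/√149
= 2.326 · 22.5/12.2066
= 4.29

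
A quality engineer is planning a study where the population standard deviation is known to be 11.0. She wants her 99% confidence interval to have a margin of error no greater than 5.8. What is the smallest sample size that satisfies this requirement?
n ≥ 24

For margin E ≤ 5.8:
n ≥ (z* · σ / E)²
n ≥ (2.576 · 11.0 / 5.8)²
n ≥ 23.87

Minimum n = 24 (rounding up)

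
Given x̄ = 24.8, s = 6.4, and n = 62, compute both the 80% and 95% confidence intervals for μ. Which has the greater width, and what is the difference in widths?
95% CI is wider by 1.14

df = 61
80% CI: t* = 1.296, (23.75, 25.85), width = 2 · t* · s/√n = 2.11
95% CI: t* = 2.000, (23.17, 26.43), width = 2 · t* · s/√n = 3.25

The 95% CI is wider by 3.25 - 2.11 = 1.14.
Higher confidence requires a wider interval.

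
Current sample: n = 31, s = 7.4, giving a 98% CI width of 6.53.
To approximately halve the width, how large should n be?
n ≈ 124

CI width ∝ 1/√n
To reduce width by factor 2, need √n to grow by 2 → need 2² = 4 times as many samples.

Current: n = 31, width = 6.53
New: n = 124, width ≈ 3.13

Width reduced by factor of 6.53/3.13 = 2.09.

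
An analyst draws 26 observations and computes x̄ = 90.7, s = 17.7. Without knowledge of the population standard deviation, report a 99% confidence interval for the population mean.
(81.03, 100.37)

t-interval (σ unknown):
df = n - 1 = 25
t* = 2.787 for 99% confidence

Margin of error = t* · s/√n = 2.787 · 17.7/√26 = 9.67

CI: (81.03, 100.37)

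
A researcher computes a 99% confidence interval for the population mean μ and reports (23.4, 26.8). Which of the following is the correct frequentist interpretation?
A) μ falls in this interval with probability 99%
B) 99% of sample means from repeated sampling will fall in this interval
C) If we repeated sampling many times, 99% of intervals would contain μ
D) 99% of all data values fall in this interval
C

A) Wrong — μ is fixed; the randomness lives in the interval, not in μ.
B) Wrong — coverage applies to intervals containing μ, not to future x̄ values.
C) Correct — this is the frequentist long-run coverage interpretation.
D) Wrong — a CI is about the parameter μ, not individual data values.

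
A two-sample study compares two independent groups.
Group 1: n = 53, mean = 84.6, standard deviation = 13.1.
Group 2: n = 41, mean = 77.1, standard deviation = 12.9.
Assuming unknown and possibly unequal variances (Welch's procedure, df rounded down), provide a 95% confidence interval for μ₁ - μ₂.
(2.13, 12.87)

Difference: x̄₁ - x̄₂ = 7.50
SE = √(s₁²/n₁ + s₂²/n₂) = √(13.1²/53 + 12.9²/41) = 2.7012
df = 86.79 → 86 (Welch–Satterthwaite, rounded down)
t* = 1.988

CI: 7.50 ± 1.988 · 2.7012 = 7.50 ± 5.37 = (2.13, 12.87)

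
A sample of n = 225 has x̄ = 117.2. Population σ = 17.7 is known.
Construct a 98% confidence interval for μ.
(114.46, 119.94)

z-interval (σ known):
z* = 2.326 for 98% confidence

Margin of error = z* · σ/√n = 2.326 · 17.7/√225 = 2.74

CI: (117.2 - 2.74, 117.2 + 2.74) = (114.46, 119.94)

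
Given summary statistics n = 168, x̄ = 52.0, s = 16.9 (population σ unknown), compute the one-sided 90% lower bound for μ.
μ ≥ 50.32

Lower bound (one-sided):
t* = 1.287 (one-sided for 90%)
Lower bound = x̄ - t* · s/√n = 52.0 - 1.287 · 16.9/√168 = 50.32

We are 90% confident that μ ≥ 50.32.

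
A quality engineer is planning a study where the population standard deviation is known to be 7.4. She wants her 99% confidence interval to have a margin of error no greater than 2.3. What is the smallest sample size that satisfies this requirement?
n ≥ 69

For margin E ≤ 2.3:
n ≥ (z* · σ / E)²
n ≥ (2.576 · 7.4 / 2.3)²
n ≥ 68.69

Minimum n = 69 (rounding up)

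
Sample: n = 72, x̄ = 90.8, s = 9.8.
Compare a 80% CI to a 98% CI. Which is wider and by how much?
98% CI is wider by 2.51

df = 71
80% CI: t* = 1.294, (89.31, 92.29), width = 2 · t* · s/√n = 2.99
98% CI: t* = 2.380, (88.05, 93.55), width = 2 · t* · s/√n = 5.50

The 98% CI is wider by 5.50 - 2.99 = 2.51.
Higher confidence requires a wider interval.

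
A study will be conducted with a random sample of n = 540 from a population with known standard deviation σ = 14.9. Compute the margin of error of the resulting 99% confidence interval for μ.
Margin of error = 1.65

Margin of error = z* · σ/√n
= 2.576 · 14.9/√540
= 2.576 · 14.9/23.2379
= 1.65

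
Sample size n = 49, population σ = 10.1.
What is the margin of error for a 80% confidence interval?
Margin of error = 1.85

Margin of error = z* · σ/√n
= 1.282 · 10.1/√49
= 1.282 · 10.1/7.0000
= 1.85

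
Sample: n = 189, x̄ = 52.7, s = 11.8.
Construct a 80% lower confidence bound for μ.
μ ≥ 51.98

Lower bound (one-sided):
t* = 0.844 (one-sided for 80%)
Lower bound = x̄ - t* · s/√n = 52.7 - 0.844 · 11.8/√189 = 51.98

We are 80% confident that μ ≥ 51.98.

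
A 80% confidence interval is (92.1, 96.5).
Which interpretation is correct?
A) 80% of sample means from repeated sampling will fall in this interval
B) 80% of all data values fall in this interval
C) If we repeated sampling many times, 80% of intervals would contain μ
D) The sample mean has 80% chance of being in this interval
C

A) Wrong — coverage applies to intervals containing μ, not to future x̄ values.
B) Wrong — a CI is about the parameter μ, not individual data values.
C) Correct — this is the frequentist long-run coverage interpretation.
D) Wrong — x̄ is observed and sits in the interval by construction.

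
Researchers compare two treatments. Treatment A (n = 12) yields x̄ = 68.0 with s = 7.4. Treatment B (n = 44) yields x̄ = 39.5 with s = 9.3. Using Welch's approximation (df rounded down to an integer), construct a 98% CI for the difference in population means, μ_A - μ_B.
(22.07, 34.93)

Difference: x̄₁ - x̄₂ = 28.50
SE = √(s₁²/n₁ + s₂²/n₂) = √(7.4²/12 + 9.3²/44) = 2.5552
df = 21.50 → 21 (Welch–Satterthwaite, rounded down)
t* = 2.518

CI: 28.50 ± 2.518 · 2.5552 = 28.50 ± 6.43 = (22.07, 34.93)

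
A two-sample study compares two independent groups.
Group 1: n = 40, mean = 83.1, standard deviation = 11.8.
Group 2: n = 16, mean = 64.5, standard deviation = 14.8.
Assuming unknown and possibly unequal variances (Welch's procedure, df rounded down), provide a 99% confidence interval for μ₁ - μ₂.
(6.97, 30.23)

Difference: x̄₁ - x̄₂ = 18.60
SE = √(s₁²/n₁ + s₂²/n₂) = √(11.8²/40 + 14.8²/16) = 4.1438
df = 23.03 → 23 (Welch–Satterthwaite, rounded down)
t* = 2.807

CI: 18.60 ± 2.807 · 4.1438 = 18.60 ± 11.63 = (6.97, 30.23)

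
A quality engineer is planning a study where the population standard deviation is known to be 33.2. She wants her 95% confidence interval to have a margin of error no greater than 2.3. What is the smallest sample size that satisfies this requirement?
n ≥ 801

For margin E ≤ 2.3:
n ≥ (z* · σ / E)²
n ≥ (1.960 · 33.2 / 2.3)²
n ≥ 800.45

Minimum n = 801 (rounding up)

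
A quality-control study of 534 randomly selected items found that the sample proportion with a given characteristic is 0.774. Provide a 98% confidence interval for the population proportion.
(0.732, 0.816)

Proportion CI:
SE = √(p̂(1-p̂)/n) = √(0.774 · 0.226 / 534) = 0.01810

z* = 2.326
Margin = z* · SE = 2.326 · 0.01810 = 0.0421

CI: 0.774 ± 0.0421 = (0.732, 0.816)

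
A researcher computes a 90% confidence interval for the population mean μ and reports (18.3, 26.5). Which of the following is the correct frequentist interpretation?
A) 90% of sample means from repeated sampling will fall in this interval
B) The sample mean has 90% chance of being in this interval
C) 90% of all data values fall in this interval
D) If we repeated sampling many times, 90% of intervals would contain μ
D

A) Wrong — coverage applies to intervals containing μ, not to future x̄ values.
B) Wrong — x̄ is observed and sits in the interval by construction.
C) Wrong — a CI is about the parameter μ, not individual data values.
D) Correct — this is the frequentist long-run coverage interpretation.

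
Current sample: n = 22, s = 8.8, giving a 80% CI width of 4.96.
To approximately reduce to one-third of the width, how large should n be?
n ≈ 198

CI width ∝ 1/√n
To reduce width by factor 3, need √n to grow by 3 → need 3² = 9 times as many samples.

Current: n = 22, width = 4.96
New: n = 198, width ≈ 1.61

Width reduced by factor of 4.96/1.61 = 3.08.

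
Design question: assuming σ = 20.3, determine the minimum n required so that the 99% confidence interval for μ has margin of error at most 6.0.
n ≥ 76

For margin E ≤ 6.0:
n ≥ (z* · σ / E)²
n ≥ (2.576 · 20.3 / 6.0)²
n ≥ 75.96

Minimum n = 76 (rounding up)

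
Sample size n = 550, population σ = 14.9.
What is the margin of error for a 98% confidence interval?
Margin of error = 1.48

Margin of error = z* · σ/√n
= 2.326 · 14.9/√550
= 2.326 · 14.9/23.4521
= 1.48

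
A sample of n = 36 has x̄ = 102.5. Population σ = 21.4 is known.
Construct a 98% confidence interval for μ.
(94.20, 110.80)

z-interval (σ known):
z* = 2.326 for 98% confidence

Margin of error = z* · σ/√n = 2.326 · 21.4/√36 = 8.30

CI: (102.5 - 8.30, 102.5 + 8.30) = (94.20, 110.80)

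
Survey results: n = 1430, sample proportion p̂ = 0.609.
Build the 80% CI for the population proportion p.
(0.592, 0.626)

Proportion CI:
SE = √(p̂(1-p̂)/n) = √(0.609 · 0.391 / 1430) = 0.01290

z* = 1.282
Margin = z* · SE = 1.282 · 0.01290 = 0.0165

CI: 0.609 ± 0.0165 = (0.592, 0.626)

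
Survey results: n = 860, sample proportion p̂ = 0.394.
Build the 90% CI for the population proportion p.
(0.367, 0.421)

Proportion CI:
SE = √(p̂(1-p̂)/n) = √(0.394 · 0.606 / 860) = 0.01666

z* = 1.645
Margin = z* · SE = 1.645 · 0.01666 = 0.0274

CI: 0.394 ± 0.0274 = (0.367, 0.421)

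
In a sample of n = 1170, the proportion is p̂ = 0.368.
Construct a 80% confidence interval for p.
(0.350, 0.386)

Proportion CI:
SE = √(p̂(1-p̂)/n) = √(0.368 · 0.632 / 1170) = 0.01410

z* = 1.282
Margin = z* · SE = 1.282 · 0.01410 = 0.0181

CI: 0.368 ± 0.0181 = (0.350, 0.386)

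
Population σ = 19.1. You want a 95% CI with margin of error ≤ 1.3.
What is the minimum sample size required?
n ≥ 830

For margin E ≤ 1.3:
n ≥ (z* · σ / E)²
n ≥ (1.960 · 19.1 / 1.3)²
n ≥ 829.26

Minimum n = 830 (rounding up)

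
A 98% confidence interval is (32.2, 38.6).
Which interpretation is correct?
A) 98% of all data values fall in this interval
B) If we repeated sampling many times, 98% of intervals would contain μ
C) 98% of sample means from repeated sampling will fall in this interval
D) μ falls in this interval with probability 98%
B

A) Wrong — a CI is about the parameter μ, not individual data values.
B) Correct — this is the frequentist long-run coverage interpretation.
C) Wrong — coverage applies to intervals containing μ, not to future x̄ values.
D) Wrong — μ is fixed; the randomness lives in the interval, not in μ.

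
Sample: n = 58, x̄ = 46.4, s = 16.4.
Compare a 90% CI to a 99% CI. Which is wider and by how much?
99% CI is wider by 4.28

df = 57
90% CI: t* = 1.672, (42.80, 50.00), width = 2 · t* · s/√n = 7.20
99% CI: t* = 2.665, (40.66, 52.14), width = 2 · t* · s/√n = 11.48

The 99% CI is wider by 11.48 - 7.20 = 4.28.
Higher confidence requires a wider interval.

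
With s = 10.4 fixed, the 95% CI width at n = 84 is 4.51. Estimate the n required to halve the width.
n ≈ 336

CI width ∝ 1/√n
To reduce width by factor 2, need √n to grow by 2 → need 2² = 4 times as many samples.

Current: n = 84, width = 4.51
New: n = 336, width ≈ 2.23

Width reduced by factor of 4.51/2.23 = 2.02.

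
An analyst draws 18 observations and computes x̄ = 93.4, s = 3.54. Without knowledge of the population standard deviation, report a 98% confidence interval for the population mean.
(91.26, 95.54)

t-interval (σ unknown):
df = n - 1 = 17
t* = 2.567 for 98% confidence

Margin of error = t* · s/√n = 2.567 · 3.54/√18 = 2.14

CI: (91.26, 95.54)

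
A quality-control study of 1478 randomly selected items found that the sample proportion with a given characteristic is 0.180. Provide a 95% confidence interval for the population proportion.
(0.160, 0.200)

Proportion CI:
SE = √(p̂(1-p̂)/n) = √(0.180 · 0.820 / 1478) = 0.00999

z* = 1.960
Margin = z* · SE = 1.960 · 0.00999 = 0.0196

CI: 0.180 ± 0.0196 = (0.160, 0.200)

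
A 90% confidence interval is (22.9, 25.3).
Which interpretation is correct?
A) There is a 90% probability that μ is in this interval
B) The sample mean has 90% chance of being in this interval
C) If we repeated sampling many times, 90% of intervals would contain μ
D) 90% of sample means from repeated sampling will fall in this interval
C

A) Wrong — μ is fixed; the randomness lives in the interval, not in μ.
B) Wrong — x̄ is observed and sits in the interval by construction.
C) Correct — this is the frequentist long-run coverage interpretation.
D) Wrong — coverage applies to intervals containing μ, not to future x̄ values.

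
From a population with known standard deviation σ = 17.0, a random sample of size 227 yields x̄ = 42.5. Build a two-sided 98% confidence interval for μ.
(39.88, 45.12)

z-interval (σ known):
z* = 2.326 for 98% confidence

Margin of error = z* · σ/√n = 2.326 · 17.0/√227 = 2.62

CI: (42.5 - 2.62, 42.5 + 2.62) = (39.88, 45.12)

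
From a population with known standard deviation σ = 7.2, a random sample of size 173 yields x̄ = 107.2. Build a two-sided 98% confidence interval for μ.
(105.93, 108.47)

z-interval (σ known):
z* = 2.326 for 98% confidence

Margin of error = z* · σ/√n = 2.326 · 7.2/√173 = 1.27

CI: (107.2 - 1.27, 107.2 + 1.27) = (105.93, 108.47)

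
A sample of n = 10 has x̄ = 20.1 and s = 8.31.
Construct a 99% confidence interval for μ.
(11.56, 28.64)

t-interval (σ unknown):
df = n - 1 = 9
t* = 3.250 for 99% confidence

Margin of error = t* · s/√n = 3.250 · 8.31/√10 = 8.54

CI: (11.56, 28.64)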